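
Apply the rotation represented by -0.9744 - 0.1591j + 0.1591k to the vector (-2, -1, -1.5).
(-2.573, -0.253, -0.753)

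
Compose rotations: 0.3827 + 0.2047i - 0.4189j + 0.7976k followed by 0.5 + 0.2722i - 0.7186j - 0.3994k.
0.1532 - 0.5339i - 0.7833j + 0.279k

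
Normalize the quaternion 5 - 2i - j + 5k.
0.6742 - 0.2697i - 0.1348j + 0.6742k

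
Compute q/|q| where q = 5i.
i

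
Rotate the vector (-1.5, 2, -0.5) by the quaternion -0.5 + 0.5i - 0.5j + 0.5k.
(-0.5, 1.5, -2)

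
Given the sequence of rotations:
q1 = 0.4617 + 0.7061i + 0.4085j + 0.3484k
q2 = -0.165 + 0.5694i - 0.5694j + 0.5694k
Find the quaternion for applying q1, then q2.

q2 · q1 = -0.444 - 0.2846i - 0.1266j + 0.8401k
-0.444 - 0.2846i - 0.1266j + 0.8401k


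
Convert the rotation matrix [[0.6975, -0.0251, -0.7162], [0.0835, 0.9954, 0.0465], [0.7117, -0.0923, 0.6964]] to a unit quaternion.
0.9205 - 0.0377i - 0.3878j + 0.0295k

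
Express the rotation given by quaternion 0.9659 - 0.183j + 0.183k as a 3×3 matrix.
[[0.866, -0.3535, -0.3535], [0.3535, 0.933, -0.067], [0.3535, -0.067, 0.933]]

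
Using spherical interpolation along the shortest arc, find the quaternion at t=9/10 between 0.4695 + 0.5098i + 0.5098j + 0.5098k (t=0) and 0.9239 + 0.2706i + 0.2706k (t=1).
0.9004 + 0.305i + 0.0565j + 0.305k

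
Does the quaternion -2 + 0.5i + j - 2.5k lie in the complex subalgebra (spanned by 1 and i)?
No. The quaternion -2 + 0.5i + j - 2.5k has j-coefficient y = 1 and k-coefficient z = -2.5, not both zero, so it does not lie in the complex subalgebra spanned by 1 and i.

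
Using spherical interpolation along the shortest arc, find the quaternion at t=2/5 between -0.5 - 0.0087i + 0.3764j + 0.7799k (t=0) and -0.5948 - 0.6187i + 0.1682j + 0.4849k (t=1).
-0.5749 - 0.2727i + 0.3121j + 0.7055k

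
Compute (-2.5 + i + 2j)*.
-2.5 - i - 2j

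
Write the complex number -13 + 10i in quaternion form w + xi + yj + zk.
-13 + 10i + 0j + 0k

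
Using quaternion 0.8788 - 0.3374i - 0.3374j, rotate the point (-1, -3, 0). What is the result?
(-1.455, -2.545, 1.186)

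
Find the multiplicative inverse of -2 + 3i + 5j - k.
-0.0513 - 0.0769i - 0.1282j + 0.0256k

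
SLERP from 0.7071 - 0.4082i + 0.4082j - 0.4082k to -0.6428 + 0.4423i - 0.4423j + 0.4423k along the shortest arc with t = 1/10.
0.7009 - 0.4118i + 0.4118j - 0.4118k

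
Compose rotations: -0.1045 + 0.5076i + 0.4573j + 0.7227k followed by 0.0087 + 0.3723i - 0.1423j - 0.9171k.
0.538 + 0.2821i - 0.7157j + 0.3446k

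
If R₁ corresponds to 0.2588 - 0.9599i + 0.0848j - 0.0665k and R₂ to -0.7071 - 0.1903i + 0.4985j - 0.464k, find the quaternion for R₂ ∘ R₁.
-0.4388 + 0.6357i + 0.5018j + 0.3893k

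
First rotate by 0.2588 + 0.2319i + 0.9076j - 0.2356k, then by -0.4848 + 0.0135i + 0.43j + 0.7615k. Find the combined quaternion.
-0.3395 - 0.9014i - 0.1489j + 0.2238k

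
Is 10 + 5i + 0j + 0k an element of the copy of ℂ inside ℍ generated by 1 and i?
Yes. The quaternion 10 + 5i has j- and k-coefficients y = z = 0, so it lies in the complex subalgebra spanned by 1 and i.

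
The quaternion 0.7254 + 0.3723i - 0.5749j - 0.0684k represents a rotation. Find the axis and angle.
axis = (0.5409, -0.8352, -0.0994), θ = 87°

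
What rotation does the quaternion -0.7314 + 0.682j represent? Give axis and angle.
axis = (0, 1, 0), θ = 274°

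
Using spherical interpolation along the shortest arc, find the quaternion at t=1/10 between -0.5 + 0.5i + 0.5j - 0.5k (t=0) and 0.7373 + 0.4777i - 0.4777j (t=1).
-0.5673 + 0.4117i + 0.534j - 0.4728k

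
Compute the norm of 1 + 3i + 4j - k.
√27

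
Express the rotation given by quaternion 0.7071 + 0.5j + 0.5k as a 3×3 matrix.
[[0, -0.7071, 0.7071], [0.7071, 0.5, 0.5], [-0.7071, 0.5, 0.5]]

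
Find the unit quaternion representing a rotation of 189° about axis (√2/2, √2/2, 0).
-0.0785 + 0.7049i + 0.7049j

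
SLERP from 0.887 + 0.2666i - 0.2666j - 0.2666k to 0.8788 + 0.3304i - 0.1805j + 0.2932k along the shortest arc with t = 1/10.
0.8999 + 0.2775i - 0.2616j - 0.2115k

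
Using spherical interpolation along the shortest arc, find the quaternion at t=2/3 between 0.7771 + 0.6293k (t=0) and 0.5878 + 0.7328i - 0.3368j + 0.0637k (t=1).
0.7439 + 0.5443i - 0.2502j + 0.2962k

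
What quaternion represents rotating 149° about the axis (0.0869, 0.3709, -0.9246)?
0.2672 + 0.0837i + 0.3574j - 0.891k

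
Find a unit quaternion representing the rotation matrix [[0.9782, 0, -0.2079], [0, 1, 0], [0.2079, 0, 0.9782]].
0.9945 - 0.1045j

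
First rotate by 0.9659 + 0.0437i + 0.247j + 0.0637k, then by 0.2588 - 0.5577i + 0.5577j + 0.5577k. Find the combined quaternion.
0.1011 - 0.6296i + 0.6625j + 0.393k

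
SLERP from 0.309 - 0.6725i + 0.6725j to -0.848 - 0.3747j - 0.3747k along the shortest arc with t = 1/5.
0.4669 - 0.5758i + 0.6652j + 0.0894k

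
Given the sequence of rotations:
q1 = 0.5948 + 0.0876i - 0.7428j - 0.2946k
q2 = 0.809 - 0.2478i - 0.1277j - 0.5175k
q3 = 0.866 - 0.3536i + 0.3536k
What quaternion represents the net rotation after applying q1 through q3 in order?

q2 · q1 = 0.2556 - 0.4233i - 0.7952j - 0.3509k
q3 · q2 · q1 = 0.1957 - 0.1758i - 0.9624j + 0.0677k
0.1957 - 0.1758i - 0.9624j + 0.0677k


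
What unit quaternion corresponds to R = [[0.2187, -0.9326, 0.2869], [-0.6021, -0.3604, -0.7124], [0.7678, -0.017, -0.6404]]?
0.2334 + 0.7449i - 0.5151j + 0.354k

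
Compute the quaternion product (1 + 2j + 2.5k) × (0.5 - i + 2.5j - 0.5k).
-3.25 - 8.25i + j + 2.75k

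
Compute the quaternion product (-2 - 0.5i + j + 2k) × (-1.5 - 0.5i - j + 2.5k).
-1.25 + 6.25i + 0.75j - 7k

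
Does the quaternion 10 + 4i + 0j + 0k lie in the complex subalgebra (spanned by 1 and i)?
Yes. The quaternion 10 + 4i has j- and k-coefficients y = z = 0, so it lies in the complex subalgebra spanned by 1 and i.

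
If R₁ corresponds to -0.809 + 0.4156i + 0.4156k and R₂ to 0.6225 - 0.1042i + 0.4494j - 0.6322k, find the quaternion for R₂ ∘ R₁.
-0.1976 + 0.5298i - 0.583j + 0.5834k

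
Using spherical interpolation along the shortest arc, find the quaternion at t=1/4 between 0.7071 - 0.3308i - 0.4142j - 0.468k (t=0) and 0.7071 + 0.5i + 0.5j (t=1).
0.8811 - 0.1166i - 0.1908j - 0.4166k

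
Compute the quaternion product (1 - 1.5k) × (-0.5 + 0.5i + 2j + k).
1 + 3.5i + 1.25j + 1.75k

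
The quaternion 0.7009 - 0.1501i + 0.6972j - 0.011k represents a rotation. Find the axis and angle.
axis = (-0.2104, 0.9775, -0.0154), θ = 91°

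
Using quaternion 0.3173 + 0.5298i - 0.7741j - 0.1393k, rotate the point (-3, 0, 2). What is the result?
(-0.566, 2.485, -2.551)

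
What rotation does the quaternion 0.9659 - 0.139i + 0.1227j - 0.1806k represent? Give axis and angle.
axis = (-0.537, 0.4741, -0.6978), θ = π/6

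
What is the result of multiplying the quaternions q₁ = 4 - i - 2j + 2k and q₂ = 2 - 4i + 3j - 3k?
16 - 18i - 3j - 19k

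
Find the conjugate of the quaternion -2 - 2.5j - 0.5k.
-2 + 2.5j + 0.5k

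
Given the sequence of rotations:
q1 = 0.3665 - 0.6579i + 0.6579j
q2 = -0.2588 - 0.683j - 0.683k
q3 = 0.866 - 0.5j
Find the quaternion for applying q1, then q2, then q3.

q2 · q1 = 0.3545 + 0.6196i + 0.0288j - 0.6997k
q3 · q2 · q1 = 0.3214 + 0.8864i - 0.1523j - 0.2961k
0.3214 + 0.8864i - 0.1523j - 0.2961k


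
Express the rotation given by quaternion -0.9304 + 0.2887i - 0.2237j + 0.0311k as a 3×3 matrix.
[[0.898, -0.0713, 0.4342], [-0.187, 0.8314, 0.5233], [-0.3983, -0.5511, 0.7332]]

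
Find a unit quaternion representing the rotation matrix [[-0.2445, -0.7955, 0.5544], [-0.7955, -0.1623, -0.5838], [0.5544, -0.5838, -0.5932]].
-0.6146i + 0.6472j - 0.451k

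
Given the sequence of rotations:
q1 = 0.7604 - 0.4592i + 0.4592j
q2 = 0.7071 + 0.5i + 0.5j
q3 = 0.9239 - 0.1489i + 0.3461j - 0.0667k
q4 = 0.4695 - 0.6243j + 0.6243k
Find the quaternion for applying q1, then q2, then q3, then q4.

q2 · q1 = 0.5377 + 0.0555i + 0.7049j + 0.4592k
q3 · q2 · q1 = 0.2917 + 0.1772i + 0.902j + 0.2642k
q4 · q3 · q2 · q1 = 0.5351 - 0.6449i + 0.352j + 0.4168k
0.5351 - 0.6449i + 0.352j + 0.4168k


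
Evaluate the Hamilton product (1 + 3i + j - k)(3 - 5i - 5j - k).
22 - 2i + 6j - 14k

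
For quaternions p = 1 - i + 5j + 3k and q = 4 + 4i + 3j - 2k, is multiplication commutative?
No: pq = -1 - 19i + 33j - 13k ≠ -1 + 19i + 13j + 33k = qp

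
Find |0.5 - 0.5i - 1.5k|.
1.658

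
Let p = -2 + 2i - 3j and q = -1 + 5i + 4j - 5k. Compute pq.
4 + 3i + 5j + 33k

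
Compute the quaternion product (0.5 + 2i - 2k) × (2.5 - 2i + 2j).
5.25 + 8i + 5j - k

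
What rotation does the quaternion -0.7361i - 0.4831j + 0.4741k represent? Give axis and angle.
axis = (-0.7361, -0.4831, 0.4741), θ = π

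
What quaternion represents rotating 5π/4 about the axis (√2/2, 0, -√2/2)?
-0.3827 + 0.6533i - 0.6533k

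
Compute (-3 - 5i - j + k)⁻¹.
-0.0833 + 0.1389i + 0.0278j - 0.0278k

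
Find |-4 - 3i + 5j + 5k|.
√75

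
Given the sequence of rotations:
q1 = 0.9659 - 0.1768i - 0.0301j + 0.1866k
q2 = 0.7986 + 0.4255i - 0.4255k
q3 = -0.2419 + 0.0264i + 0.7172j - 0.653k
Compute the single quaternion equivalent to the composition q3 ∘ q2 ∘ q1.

q2 · q1 = 0.926 + 0.257i - 0.0282j - 0.2748k
q3 · q2 · q1 = -0.39 - 0.2532i + 0.5104j - 0.7233k
-0.39 - 0.2532i + 0.5104j - 0.7233k


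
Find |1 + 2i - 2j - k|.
√10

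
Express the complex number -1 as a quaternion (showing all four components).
-1 + 0i + 0j + 0k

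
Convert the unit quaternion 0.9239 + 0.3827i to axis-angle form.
axis = (1, 0, 0), θ = π/4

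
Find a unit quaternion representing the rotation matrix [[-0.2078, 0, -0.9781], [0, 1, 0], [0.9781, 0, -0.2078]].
0.6294 - 0.7771j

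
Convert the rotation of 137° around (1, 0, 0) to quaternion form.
0.3665 + 0.9304i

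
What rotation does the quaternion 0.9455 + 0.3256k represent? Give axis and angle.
axis = (0, 0, 1), θ = 38°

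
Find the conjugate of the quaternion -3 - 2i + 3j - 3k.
-3 + 2i - 3j + 3k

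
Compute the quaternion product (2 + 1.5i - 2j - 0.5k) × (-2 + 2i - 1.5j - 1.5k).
-10.75 + 3.25i + 2.25j - 0.25k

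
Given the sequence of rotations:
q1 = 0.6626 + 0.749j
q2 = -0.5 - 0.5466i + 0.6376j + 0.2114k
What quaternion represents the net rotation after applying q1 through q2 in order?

q2 · q1 = -0.8089 - 0.5205i + 0.048j - 0.2693k
-0.8089 - 0.5205i + 0.048j - 0.2693k


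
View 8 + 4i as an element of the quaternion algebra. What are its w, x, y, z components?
8 + 4i + 0j + 0k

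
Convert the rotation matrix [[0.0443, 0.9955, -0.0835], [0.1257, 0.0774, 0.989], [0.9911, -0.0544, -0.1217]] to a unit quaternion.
-0.5 + 0.5217i + 0.5373j + 0.4349k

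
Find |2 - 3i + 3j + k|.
√23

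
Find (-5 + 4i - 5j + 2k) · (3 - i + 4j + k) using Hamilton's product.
7 + 4i - 41j + 12k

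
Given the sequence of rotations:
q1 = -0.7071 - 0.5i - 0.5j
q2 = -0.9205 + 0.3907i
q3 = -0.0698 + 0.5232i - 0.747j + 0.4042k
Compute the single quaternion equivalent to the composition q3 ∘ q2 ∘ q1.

q2 · q1 = 0.8462 + 0.184i + 0.4602j - 0.1953k
q3 · q2 · q1 = 0.2674 + 0.3898i - 0.4877j + 0.7339k
0.2674 + 0.3898i - 0.4877j + 0.7339k


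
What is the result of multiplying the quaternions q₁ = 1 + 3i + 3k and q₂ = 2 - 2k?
8 + 6i + 6j + 4k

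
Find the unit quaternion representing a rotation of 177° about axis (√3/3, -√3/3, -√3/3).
0.0262 + 0.5772i - 0.5772j - 0.5772k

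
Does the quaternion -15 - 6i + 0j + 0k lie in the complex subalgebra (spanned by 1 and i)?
Yes. The quaternion -15 - 6i has j- and k-coefficients y = z = 0, so it lies in the complex subalgebra spanned by 1 and i.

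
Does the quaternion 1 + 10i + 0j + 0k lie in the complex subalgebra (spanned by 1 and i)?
Yes. The quaternion 1 + 10i has j- and k-coefficients y = z = 0, so it lies in the complex subalgebra spanned by 1 and i.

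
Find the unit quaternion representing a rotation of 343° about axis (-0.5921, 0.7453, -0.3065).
-0.989 - 0.0875i + 0.1102j - 0.0453k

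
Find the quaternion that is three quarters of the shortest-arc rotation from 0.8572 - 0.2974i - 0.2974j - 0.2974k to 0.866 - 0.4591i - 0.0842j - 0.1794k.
0.8708 - 0.4219i - 0.1389j - 0.2108k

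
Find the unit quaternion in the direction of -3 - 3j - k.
-0.6882 - 0.6882j - 0.2294k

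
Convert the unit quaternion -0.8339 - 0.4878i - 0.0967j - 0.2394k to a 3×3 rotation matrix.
[[0.8667, -0.3049, 0.3948], [0.4936, 0.4095, -0.7673], [0.0723, 0.8599, 0.5054]]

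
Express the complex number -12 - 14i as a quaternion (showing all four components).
-12 - 14i + 0j + 0k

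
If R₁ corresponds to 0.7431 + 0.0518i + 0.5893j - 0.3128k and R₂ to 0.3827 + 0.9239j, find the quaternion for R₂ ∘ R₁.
-0.2601 - 0.2692i + 0.9121j - 0.1676k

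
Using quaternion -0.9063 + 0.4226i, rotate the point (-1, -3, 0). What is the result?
(-1, -1.928, 2.298)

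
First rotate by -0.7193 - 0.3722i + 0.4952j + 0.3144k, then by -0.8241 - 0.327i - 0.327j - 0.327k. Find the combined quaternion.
0.7358 + 0.6011i + 0.0516j - 0.3075k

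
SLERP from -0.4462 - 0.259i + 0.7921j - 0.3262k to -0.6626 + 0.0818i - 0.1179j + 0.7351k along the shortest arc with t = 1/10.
-0.3372 - 0.2661i + 0.7938j - 0.4305k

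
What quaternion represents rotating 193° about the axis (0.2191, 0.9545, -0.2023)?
-0.1132 + 0.2177i + 0.9484j - 0.201k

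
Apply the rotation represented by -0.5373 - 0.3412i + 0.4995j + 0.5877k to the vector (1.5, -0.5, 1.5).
(-1.837, -1.166, 0.129)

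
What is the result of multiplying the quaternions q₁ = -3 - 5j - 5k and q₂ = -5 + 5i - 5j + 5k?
15 - 65i + 15j + 35k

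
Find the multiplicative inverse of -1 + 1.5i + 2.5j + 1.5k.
-0.0851 - 0.1277i - 0.2128j - 0.1277k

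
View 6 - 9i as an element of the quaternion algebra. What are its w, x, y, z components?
6 - 9i + 0j + 0k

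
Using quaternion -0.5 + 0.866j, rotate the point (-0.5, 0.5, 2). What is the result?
(-1.482, 0.5, -1.433)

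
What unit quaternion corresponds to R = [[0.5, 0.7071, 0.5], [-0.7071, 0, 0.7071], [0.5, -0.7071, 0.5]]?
0.7071 - 0.5i - 0.5k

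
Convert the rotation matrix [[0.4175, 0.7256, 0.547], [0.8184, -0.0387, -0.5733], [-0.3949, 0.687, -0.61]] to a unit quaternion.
0.4384 + 0.7187i + 0.5371j + 0.0529k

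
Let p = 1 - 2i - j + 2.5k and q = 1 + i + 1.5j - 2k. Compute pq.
9.5 - 2.75i - j - 1.5k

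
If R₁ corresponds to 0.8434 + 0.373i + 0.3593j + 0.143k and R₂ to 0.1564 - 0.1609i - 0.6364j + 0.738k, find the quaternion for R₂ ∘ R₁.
0.315 - 0.4335i - 0.1823j + 0.8244k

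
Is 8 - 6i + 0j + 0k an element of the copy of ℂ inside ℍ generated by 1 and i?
Yes. The quaternion 8 - 6i has j- and k-coefficients y = z = 0, so it lies in the complex subalgebra spanned by 1 and i.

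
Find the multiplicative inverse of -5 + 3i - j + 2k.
-0.1282 - 0.0769i + 0.0256j - 0.0513k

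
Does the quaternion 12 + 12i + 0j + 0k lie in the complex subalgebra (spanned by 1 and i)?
Yes. The quaternion 12 + 12i has j- and k-coefficients y = z = 0, so it lies in the complex subalgebra spanned by 1 and i.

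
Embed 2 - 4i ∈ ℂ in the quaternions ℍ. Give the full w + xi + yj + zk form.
2 - 4i + 0j + 0k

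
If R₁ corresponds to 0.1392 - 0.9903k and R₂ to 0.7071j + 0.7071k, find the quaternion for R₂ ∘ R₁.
0.7002 - 0.7002i + 0.0984j + 0.0984k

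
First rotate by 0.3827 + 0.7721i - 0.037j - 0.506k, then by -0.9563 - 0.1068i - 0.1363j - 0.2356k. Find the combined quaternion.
-0.4078 - 0.719i - 0.2527j + 0.5029k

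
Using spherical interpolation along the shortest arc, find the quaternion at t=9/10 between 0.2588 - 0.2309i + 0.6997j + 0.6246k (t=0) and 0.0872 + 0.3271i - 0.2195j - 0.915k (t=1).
-0.0517 - 0.3238i + 0.2761j + 0.9035k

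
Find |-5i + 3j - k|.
√35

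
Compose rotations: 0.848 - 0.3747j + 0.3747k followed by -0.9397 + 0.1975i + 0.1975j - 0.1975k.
-0.6489 + 0.1675i + 0.4456j - 0.5936k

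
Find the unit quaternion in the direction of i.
i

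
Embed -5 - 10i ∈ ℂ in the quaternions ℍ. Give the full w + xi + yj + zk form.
-5 - 10i + 0j + 0k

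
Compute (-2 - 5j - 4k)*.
-2 + 5j + 4k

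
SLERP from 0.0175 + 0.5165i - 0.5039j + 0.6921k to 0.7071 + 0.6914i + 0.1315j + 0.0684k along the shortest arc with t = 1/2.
0.4409 + 0.735i - 0.2266j + 0.4627k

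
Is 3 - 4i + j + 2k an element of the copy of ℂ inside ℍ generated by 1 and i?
No. The quaternion 3 - 4i + j + 2k has j-coefficient y = 1 and k-coefficient z = 2, not both zero, so it does not lie in the complex subalgebra spanned by 1 and i.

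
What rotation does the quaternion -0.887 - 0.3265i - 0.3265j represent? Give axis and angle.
axis = (-√2/2, -√2/2, 0), θ = 305°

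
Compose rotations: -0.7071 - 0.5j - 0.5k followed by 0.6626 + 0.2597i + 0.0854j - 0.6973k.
-0.7745 - 0.575i - 0.2618j + 0.0319k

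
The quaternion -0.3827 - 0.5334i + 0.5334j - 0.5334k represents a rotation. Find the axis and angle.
axis = (-√3/3, √3/3, -√3/3), θ = 5π/4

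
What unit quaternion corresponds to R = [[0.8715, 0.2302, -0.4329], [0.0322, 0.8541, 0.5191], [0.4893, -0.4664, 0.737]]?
0.9304 - 0.2648i - 0.2478j - 0.0532k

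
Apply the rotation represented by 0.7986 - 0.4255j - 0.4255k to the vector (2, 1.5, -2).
(2.93, -1.127, 0.627)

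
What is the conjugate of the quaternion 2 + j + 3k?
2 - j - 3k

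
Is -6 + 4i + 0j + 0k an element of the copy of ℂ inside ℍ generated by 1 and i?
Yes. The quaternion -6 + 4i has j- and k-coefficients y = z = 0, so it lies in the complex subalgebra spanned by 1 and i.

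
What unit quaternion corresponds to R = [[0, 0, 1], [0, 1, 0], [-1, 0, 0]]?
0.7071 + 0.7071j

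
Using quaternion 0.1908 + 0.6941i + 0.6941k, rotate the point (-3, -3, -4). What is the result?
(-3.169, 3.046, -3.831)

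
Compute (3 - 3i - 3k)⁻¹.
0.1111 + 0.1111i + 0.1111k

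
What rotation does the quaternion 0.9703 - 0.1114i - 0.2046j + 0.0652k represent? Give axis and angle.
axis = (-0.4605, -0.8458, 0.2695), θ = 28°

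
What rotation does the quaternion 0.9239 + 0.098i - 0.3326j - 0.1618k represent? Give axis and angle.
axis = (0.2561, -0.8692, -0.4229), θ = π/4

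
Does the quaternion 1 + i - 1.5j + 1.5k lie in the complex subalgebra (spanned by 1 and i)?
No. The quaternion 1 + i - 1.5j + 1.5k has j-coefficient y = -1.5 and k-coefficient z = 1.5, not both zero, so it does not lie in the complex subalgebra spanned by 1 and i.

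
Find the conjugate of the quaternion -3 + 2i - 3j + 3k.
-3 - 2i + 3j - 3k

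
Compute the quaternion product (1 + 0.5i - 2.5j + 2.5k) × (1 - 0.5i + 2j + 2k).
1.25 - 10i - 2.75j + 4.25k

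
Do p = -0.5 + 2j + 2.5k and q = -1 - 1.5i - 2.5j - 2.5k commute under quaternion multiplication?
No: pq = 11.75 + 2i - 4.5j + 1.75k ≠ 11.75 - 0.5i + 3j - 4.25k = qp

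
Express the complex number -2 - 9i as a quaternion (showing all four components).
-2 - 9i + 0j + 0k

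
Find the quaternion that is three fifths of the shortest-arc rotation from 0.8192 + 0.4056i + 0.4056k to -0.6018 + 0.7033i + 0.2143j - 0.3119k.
0.8402 - 0.2988i - 0.153j + 0.4259k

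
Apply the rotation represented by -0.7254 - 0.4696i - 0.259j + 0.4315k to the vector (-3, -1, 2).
(-2.409, -0.848, 2.735)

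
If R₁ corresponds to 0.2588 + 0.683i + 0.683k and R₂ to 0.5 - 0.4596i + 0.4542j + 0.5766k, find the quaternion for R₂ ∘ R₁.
0.0495 + 0.5328i + 0.8253j + 0.1805k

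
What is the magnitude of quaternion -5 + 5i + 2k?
√54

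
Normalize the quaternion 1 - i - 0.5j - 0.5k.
0.6325 - 0.6325i - 0.3162j - 0.3162k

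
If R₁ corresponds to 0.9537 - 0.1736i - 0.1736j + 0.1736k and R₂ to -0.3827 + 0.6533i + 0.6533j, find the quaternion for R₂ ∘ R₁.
-0.1382 + 0.8029i + 0.5761j - 0.0664k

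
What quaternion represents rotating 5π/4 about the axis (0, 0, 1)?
-0.3827 + 0.9239k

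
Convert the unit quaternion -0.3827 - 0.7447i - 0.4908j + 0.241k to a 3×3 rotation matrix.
[[0.4021, 0.9155, 0.0167], [0.5465, -0.2253, -0.8066], [-0.7346, 0.3334, -0.5909]]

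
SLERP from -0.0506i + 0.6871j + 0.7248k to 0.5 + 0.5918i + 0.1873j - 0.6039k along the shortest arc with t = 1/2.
-0.3055 - 0.3926i + 0.3054j + 0.8119k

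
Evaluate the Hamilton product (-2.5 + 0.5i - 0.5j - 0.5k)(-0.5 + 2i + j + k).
1.25 - 5.25i - 3.75j - 0.75k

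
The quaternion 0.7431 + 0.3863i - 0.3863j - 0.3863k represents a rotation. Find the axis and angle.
axis = (√3/3, -√3/3, -√3/3), θ = 84°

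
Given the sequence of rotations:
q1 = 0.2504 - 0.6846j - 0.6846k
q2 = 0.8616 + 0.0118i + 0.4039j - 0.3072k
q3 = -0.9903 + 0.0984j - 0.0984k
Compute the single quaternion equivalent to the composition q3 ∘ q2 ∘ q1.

q2 · q1 = 0.2819 - 0.4839i - 0.4806j - 0.6749k
q3 · q2 · q1 = -0.2983 + 0.3655i + 0.5513j + 0.6882k
-0.2983 + 0.3655i + 0.5513j + 0.6882k


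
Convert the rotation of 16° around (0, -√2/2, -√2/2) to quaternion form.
0.9903 - 0.0984j - 0.0984k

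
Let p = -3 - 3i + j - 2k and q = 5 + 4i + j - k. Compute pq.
-6 - 26i - 9j - 14k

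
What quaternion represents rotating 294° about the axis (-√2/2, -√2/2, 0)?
-0.8387 - 0.3851i - 0.3851j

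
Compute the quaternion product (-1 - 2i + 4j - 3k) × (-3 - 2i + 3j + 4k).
-1 + 33i - j + 7k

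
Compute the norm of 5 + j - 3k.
√35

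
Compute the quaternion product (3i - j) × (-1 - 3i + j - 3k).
10 + 10j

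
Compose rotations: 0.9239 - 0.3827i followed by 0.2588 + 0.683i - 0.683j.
0.5005 + 0.532i - 0.631j - 0.2614k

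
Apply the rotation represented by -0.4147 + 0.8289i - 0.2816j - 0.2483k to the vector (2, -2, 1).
(2.604, 1.3, -0.728)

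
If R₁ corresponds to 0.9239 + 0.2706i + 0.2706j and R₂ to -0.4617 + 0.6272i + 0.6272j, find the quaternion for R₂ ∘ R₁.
-0.766 + 0.4545i + 0.4545j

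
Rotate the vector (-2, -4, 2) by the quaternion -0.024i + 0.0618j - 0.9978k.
(2.105, 3.729, 2.38)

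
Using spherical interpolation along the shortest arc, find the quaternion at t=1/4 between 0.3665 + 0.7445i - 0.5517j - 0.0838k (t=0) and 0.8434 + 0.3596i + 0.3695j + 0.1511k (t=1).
0.5758 + 0.7401i - 0.3466j - 0.0225k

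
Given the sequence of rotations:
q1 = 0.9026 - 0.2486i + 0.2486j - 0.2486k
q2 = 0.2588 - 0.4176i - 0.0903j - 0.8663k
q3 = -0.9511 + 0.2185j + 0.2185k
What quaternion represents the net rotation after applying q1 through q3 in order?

q2 · q1 = -0.0631 - 0.2035i + 0.0944j - 0.9725k
q3 · q2 · q1 = 0.2519 - 0.0396i - 0.148j + 0.9556k
0.2519 - 0.0396i - 0.148j + 0.9556k


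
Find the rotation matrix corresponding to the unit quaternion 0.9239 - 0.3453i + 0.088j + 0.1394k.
[[0.9456, -0.3184, 0.0663], [0.1968, 0.7227, 0.6626], [-0.2589, -0.6135, 0.746]]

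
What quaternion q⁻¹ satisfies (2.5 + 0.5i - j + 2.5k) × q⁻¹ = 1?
0.1818 - 0.0364i + 0.0727j - 0.1818k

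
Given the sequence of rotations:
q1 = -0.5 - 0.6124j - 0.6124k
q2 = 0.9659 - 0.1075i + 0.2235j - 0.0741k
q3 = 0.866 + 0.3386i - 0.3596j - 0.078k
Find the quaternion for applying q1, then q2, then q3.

q2 · q1 = -0.3915 - 0.1285i - 0.7691j - 0.4886k
q3 · q2 · q1 = -0.6102 - 0.1281i - 0.3498j - 0.6992k
-0.6102 - 0.1281i - 0.3498j - 0.6992k


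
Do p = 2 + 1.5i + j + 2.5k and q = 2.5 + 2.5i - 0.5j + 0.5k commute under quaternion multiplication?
No: pq = 0.5 + 10.5i + 7j + 4k ≠ 0.5 + 7i - 4j + 10.5k = qp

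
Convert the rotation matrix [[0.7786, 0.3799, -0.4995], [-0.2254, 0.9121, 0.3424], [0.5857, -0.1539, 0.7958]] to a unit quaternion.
0.9336 - 0.1329i - 0.2906j - 0.1621k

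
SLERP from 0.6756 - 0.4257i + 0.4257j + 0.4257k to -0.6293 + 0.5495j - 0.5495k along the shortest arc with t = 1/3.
0.7673 - 0.3221i + 0.0985j + 0.5457k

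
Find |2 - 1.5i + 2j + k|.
3.354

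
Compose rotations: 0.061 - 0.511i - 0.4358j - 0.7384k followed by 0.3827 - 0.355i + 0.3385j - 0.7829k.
-0.5886 - 0.8084i - 0.0082j - 0.0027k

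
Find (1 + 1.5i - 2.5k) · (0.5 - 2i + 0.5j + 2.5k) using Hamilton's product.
9.75 + 1.75j + 2k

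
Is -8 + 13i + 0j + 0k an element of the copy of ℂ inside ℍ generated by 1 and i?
Yes. The quaternion -8 + 13i has j- and k-coefficients y = z = 0, so it lies in the complex subalgebra spanned by 1 and i.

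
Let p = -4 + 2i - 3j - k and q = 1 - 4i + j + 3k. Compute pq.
10 + 10i - 9j - 23k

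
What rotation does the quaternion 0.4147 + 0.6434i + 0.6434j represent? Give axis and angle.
axis = (√2/2, √2/2, 0), θ = 131°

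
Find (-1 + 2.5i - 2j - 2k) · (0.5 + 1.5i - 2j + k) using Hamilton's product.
-6.25 - 6.25i - 4.5j - 4k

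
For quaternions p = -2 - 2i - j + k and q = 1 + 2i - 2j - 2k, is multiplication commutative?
No: pq = 2 - 2i + j + 11k ≠ 2 - 10i + 5j - k = qp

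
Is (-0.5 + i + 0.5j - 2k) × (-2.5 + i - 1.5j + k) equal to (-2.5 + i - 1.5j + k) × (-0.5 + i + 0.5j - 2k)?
No: pq = 3 - 5.5i - 3.5j + 2.5k ≠ 3 - 0.5i + 2.5j + 6.5k = qp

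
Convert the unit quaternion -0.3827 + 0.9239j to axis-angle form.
axis = (0, 1, 0), θ = 5π/4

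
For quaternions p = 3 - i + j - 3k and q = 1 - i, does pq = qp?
No: pq = 2 - 4i + 4j - 2k ≠ 2 - 4i - 2j - 4k = qp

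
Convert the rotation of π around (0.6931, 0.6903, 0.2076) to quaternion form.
0.6931i + 0.6903j + 0.2076k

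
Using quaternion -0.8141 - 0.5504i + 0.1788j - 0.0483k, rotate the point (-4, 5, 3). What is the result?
(-5.817, -0.32, 4.008)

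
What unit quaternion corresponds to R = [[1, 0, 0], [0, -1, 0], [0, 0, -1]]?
i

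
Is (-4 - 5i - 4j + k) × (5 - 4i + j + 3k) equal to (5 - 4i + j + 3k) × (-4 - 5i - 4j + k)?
No: pq = -39 - 22i - 13j - 28k ≠ -39 + 4i - 35j + 14k = qp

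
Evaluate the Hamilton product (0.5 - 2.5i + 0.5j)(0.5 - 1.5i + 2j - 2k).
-4.5 - 3i - 3.75j - 5.25k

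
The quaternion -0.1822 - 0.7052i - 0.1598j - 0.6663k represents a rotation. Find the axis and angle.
axis = (-0.7172, -0.1625, -0.6776), θ = 201°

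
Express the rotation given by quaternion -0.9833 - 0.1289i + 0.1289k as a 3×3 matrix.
[[0.9668, 0.2535, -0.0332], [-0.2535, 0.9335, -0.2535], [-0.0332, 0.2535, 0.9668]]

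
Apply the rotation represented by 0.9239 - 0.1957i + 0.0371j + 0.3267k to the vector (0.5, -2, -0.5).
(1.658, -1.318, 0.116)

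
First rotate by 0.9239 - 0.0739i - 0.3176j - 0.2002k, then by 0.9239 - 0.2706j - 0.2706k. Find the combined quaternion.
0.7135 - 0.1i - 0.5234j - 0.455k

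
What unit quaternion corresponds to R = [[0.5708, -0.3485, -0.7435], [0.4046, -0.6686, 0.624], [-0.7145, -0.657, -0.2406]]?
-0.4067 + 0.7874i + 0.0178j - 0.4629k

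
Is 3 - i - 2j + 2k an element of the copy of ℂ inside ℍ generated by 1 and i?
No. The quaternion 3 - i - 2j + 2k has j-coefficient y = -2 and k-coefficient z = 2, not both zero, so it does not lie in the complex subalgebra spanned by 1 and i.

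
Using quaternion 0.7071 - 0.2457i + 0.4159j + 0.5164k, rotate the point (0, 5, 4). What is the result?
(-3.336, 4.838, 2.544)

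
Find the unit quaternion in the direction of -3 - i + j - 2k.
-0.7746 - 0.2582i + 0.2582j - 0.5164k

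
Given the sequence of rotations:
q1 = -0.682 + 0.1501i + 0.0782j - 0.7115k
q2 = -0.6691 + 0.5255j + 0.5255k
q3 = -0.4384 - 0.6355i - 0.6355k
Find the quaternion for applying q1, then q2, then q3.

q2 · q1 = 0.7891 - 0.5154i - 0.3318j + 0.0388k
q3 · q2 · q1 = -0.6488 - 0.4864i + 0.4977j - 0.3076k
-0.6488 - 0.4864i + 0.4977j - 0.3076k


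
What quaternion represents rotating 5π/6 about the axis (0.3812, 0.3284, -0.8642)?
0.2588 + 0.3682i + 0.3172j - 0.8348k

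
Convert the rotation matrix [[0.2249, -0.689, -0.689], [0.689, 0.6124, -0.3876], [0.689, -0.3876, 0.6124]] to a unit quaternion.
0.7826 - 0.4402j + 0.4402k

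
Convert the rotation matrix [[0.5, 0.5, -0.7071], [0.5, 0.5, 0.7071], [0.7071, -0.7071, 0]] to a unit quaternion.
0.7071 - 0.5i - 0.5j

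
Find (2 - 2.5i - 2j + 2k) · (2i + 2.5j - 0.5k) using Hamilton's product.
11 + 7.75j - 3.25k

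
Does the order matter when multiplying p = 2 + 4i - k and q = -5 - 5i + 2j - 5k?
Yes: pq = 5 - 28i + 29j + 3k ≠ 5 - 32i - 21j - 13k = qp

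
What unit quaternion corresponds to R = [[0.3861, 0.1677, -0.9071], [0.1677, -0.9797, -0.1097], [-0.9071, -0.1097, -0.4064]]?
0.8325i + 0.1007j - 0.5448k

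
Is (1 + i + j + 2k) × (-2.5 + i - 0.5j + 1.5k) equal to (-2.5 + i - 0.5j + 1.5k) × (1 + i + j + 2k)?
No: pq = -6 + i - 2.5j - 5k ≠ -6 - 4i - 3.5j - 2k = qp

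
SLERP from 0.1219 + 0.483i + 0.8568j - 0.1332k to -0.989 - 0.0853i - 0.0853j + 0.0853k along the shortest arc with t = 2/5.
0.6044 + 0.3995i + 0.6744j - 0.1423k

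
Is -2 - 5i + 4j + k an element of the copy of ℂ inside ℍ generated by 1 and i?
No. The quaternion -2 - 5i + 4j + k has j-coefficient y = 4 and k-coefficient z = 1, not both zero, so it does not lie in the complex subalgebra spanned by 1 and i.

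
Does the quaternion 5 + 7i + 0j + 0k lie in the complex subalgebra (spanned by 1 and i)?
Yes. The quaternion 5 + 7i has j- and k-coefficients y = z = 0, so it lies in the complex subalgebra spanned by 1 and i.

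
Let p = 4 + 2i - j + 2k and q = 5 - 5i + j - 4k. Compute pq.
39 - 8i - 3j - 9k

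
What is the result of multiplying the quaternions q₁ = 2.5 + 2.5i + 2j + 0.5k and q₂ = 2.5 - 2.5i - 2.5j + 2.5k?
16.25 + 6.25i - 8.75j + 6.25k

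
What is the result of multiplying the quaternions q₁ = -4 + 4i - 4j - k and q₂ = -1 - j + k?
1 - 9i + 4j - 7k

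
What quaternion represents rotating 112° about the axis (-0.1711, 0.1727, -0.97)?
0.5592 - 0.1418i + 0.1432j - 0.8042k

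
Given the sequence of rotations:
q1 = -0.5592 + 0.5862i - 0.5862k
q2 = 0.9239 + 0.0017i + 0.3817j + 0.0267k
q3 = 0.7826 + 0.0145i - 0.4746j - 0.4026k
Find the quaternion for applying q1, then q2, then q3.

q2 · q1 = -0.502 + 0.3169i - 0.1968j - 0.7803k
q3 · q2 · q1 = -0.805 + 0.5318i - 0.032j - 0.261k
-0.805 + 0.5318i - 0.032j - 0.261k


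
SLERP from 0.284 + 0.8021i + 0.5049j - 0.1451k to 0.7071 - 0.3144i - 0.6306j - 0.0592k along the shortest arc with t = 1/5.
0.0692 + 0.7854i + 0.6048j - 0.1125k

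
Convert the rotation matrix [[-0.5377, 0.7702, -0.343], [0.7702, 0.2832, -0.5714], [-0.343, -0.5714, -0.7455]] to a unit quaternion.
0.4808i + 0.801j - 0.3567k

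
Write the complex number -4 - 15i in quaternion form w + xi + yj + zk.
-4 - 15i + 0j + 0k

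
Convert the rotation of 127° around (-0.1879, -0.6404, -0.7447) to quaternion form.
0.4462 - 0.1682i - 0.5731j - 0.6665k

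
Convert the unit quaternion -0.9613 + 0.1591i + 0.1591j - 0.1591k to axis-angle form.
axis = (√3/3, √3/3, -√3/3), θ = 328°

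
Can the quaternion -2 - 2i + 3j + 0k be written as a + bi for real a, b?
No. The quaternion -2 - 2i + 3j has j-coefficient y = 3 and k-coefficient z = 0, not both zero, so it does not lie in the complex subalgebra spanned by 1 and i.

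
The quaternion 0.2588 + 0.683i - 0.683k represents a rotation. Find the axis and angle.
axis = (√2/2, 0, -√2/2), θ = 5π/6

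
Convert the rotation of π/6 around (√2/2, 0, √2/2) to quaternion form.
0.9659 + 0.183i + 0.183k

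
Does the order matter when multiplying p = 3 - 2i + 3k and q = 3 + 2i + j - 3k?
Yes: pq = 22 - 3i + 3j - 2k ≠ 22 + 3i + 3j + 2k = qp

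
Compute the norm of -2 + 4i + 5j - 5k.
√70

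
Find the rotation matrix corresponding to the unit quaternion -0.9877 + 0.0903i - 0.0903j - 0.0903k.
[[0.9674, -0.1947, 0.1621], [0.1621, 0.9674, 0.1947], [-0.1947, -0.1621, 0.9674]]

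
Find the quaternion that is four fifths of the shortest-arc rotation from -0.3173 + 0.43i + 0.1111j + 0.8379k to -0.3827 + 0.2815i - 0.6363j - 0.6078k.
0.2561 - 0.1376i + 0.5905j + 0.7529k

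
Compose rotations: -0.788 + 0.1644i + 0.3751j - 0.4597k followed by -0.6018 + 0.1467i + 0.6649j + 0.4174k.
0.3926 - 0.6768i - 0.6136j - 0.1065k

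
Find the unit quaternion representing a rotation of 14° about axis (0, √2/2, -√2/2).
0.9925 + 0.0862j - 0.0862k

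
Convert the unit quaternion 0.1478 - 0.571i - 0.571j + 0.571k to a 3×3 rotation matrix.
[[-0.3042, 0.4833, -0.8209], [0.8209, -0.3042, -0.4833], [-0.4833, -0.8209, -0.3042]]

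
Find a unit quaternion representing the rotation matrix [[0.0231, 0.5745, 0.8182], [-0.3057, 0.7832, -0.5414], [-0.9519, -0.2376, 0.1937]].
0.7071 + 0.1074i + 0.6258j - 0.3112k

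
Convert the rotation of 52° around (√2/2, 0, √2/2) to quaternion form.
0.8988 + 0.31i + 0.31k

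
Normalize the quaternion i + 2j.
0.4472i + 0.8944j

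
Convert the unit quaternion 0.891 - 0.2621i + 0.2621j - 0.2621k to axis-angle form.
axis = (-√3/3, √3/3, -√3/3), θ = 54°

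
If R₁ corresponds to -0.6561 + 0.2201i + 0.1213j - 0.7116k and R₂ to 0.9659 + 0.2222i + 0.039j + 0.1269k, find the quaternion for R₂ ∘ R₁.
-0.5971 + 0.0237i + 0.2776j - 0.7522k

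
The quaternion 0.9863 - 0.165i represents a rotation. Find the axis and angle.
axis = (-1, 0, 0), θ = 19°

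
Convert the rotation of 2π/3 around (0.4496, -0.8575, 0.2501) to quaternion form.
0.5 + 0.3894i - 0.7426j + 0.2166k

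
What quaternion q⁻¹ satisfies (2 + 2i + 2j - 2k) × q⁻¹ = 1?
0.125 - 0.125i - 0.125j + 0.125k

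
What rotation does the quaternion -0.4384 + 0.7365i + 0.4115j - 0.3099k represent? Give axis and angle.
axis = (0.8194, 0.4578, -0.3448), θ = 232°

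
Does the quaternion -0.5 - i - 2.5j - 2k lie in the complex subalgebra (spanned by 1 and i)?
No. The quaternion -0.5 - i - 2.5j - 2k has j-coefficient y = -2.5 and k-coefficient z = -2, not both zero, so it does not lie in the complex subalgebra spanned by 1 and i.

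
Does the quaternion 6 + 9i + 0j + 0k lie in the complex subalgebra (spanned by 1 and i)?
Yes. The quaternion 6 + 9i has j- and k-coefficients y = z = 0, so it lies in the complex subalgebra spanned by 1 and i.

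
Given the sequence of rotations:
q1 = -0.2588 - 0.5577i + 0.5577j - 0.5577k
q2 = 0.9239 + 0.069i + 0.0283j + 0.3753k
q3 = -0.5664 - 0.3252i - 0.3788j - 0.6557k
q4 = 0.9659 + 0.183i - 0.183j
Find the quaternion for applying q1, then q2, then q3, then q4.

q2 · q1 = -0.0071 - 0.7582i + 0.3371j - 0.5581k
q3 · q2 · q1 = -0.4808 + 0.8642i + 0.1274j - 0.0761k
q4 · q3 · q2 · q1 = -0.5992 + 0.7607i + 0.225j + 0.108k
-0.5992 + 0.7607i + 0.225j + 0.108k


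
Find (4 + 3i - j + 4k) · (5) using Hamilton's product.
20 + 15i - 5j + 20k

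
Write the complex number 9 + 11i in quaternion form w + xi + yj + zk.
9 + 11i + 0j + 0k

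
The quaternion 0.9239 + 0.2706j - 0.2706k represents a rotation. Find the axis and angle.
axis = (0, √2/2, -√2/2), θ = π/4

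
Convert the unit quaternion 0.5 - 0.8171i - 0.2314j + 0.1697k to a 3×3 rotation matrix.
[[0.8353, 0.2085, -0.5087], [0.5479, -0.3929, 0.7386], [-0.0459, -0.8956, -0.4424]]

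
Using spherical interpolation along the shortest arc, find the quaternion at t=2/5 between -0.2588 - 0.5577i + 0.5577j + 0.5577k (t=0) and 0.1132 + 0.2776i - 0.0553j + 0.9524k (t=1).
-0.1287 - 0.2603i + 0.3725j + 0.8814k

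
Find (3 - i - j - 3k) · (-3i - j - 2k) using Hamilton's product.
-10 - 10i + 4j - 8k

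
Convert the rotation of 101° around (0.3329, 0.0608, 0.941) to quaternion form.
0.6361 + 0.2569i + 0.0469j + 0.7261k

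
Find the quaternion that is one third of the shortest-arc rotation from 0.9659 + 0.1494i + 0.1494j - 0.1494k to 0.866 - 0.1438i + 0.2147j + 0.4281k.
0.9809 + 0.0526i + 0.1805j + 0.0488k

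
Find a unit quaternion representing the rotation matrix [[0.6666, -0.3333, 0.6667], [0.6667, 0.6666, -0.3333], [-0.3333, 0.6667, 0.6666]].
0.866 + 0.2887i + 0.2887j + 0.2887k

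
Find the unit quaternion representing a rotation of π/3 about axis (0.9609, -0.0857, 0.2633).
0.866 + 0.4804i - 0.0428j + 0.1316k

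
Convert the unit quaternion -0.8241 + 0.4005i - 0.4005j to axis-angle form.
axis = (√2/2, -√2/2, 0), θ = 291°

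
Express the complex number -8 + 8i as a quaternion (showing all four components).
-8 + 8i + 0j + 0k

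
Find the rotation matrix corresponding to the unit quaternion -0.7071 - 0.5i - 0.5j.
[[0.5, 0.5, 0.7071], [0.5, 0.5, -0.7071], [-0.7071, 0.7071, 0]]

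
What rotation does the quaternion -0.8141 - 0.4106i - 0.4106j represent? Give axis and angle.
axis = (-√2/2, -√2/2, 0), θ = 289°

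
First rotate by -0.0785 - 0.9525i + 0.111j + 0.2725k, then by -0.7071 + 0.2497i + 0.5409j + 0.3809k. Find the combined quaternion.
0.1295 + 0.759i - 0.5518j + 0.3203k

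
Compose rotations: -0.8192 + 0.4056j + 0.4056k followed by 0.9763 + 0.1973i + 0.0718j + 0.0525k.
-0.8502 - 0.1538i + 0.2571j + 0.433k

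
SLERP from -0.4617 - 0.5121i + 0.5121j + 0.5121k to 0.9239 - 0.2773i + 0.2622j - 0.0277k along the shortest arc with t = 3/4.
-0.9755 + 0.0657i - 0.0524j + 0.2031k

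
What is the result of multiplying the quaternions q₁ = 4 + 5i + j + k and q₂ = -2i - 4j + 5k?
9 + i - 43j + 2k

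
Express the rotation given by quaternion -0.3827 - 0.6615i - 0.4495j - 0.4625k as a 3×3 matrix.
[[0.1681, 0.2407, 0.9559], [0.9487, -0.303, -0.0905], [0.2678, 0.9221, -0.2793]]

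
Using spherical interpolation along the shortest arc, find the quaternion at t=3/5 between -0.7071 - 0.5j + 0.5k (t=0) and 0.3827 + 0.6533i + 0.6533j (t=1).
-0.5735 - 0.4316i - 0.6583j + 0.2268k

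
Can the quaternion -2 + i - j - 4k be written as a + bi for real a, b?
No. The quaternion -2 + i - j - 4k has j-coefficient y = -1 and k-coefficient z = -4, not both zero, so it does not lie in the complex subalgebra spanned by 1 and i.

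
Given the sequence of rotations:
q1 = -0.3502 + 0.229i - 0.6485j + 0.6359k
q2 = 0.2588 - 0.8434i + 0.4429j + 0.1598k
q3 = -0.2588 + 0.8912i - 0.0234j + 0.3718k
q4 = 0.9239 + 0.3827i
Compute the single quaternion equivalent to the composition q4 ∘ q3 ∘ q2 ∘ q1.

q2 · q1 = 0.2881 + 0.7399i + 0.25j + 0.5541k
q3 · q2 · q1 = -0.9341 - 0.0406i - 0.2902j + 0.2038k
q4 · q3 · q2 · q1 = -0.8475 - 0.395i - 0.3461j + 0.0772k
-0.8475 - 0.395i - 0.3461j + 0.0772k


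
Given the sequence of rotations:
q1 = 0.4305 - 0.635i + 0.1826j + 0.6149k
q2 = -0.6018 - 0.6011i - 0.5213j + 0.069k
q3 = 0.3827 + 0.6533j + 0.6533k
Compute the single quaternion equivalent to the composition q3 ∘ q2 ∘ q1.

q2 · q1 = -0.588 - 0.2098i - 0.0085j - 0.7811k
q3 · q2 · q1 = 0.2908 - 0.585i - 0.5245j - 0.546k
0.2908 - 0.585i - 0.5245j - 0.546k


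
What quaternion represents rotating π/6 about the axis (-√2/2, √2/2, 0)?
0.9659 - 0.183i + 0.183j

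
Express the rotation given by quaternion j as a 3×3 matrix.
[[-1, 0, 0], [0, 1, 0], [0, 0, -1]]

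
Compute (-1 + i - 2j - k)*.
-1 - i + 2j + k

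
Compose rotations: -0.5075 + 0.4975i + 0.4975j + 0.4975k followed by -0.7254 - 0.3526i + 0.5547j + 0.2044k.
0.1659 - 0.0077i - 0.3653j - 0.916k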